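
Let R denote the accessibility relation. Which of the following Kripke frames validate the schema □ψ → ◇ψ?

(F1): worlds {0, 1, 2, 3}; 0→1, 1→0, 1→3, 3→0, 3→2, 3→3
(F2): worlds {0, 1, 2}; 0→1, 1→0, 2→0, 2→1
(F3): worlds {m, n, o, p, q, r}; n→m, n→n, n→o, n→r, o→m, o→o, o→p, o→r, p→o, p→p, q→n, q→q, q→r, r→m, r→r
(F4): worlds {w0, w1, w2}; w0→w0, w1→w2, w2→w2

(F2), (F4)

This is the axiom for seriality; its first-order frame correspondent is ∀x ∃y Rxy.
(F1): fails — world 2 has no successor.
(F2): holds.
(F3): fails — world m has no successor.
(F4): holds.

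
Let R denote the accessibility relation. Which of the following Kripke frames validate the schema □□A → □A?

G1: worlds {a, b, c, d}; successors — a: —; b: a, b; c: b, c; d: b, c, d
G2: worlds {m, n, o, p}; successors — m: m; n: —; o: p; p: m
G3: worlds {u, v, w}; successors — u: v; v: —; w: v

The schema corresponds to density: ∀x ∀y (Rxy → ∃z (Rxz ∧ Rzy)).
G1: holds.
G2: fails — Rop but no z with Roz and Rzp.
G3: fails — Ruv but no z with Ruz and Rzv.

G1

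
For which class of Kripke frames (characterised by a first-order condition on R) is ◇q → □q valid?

Suppose ◇q→□q is valid. Take Rxy, Rxz and set V(q)={y}. Then ◇q at x, so □q at x, so q at z, i.e. z=y.

Partial functionality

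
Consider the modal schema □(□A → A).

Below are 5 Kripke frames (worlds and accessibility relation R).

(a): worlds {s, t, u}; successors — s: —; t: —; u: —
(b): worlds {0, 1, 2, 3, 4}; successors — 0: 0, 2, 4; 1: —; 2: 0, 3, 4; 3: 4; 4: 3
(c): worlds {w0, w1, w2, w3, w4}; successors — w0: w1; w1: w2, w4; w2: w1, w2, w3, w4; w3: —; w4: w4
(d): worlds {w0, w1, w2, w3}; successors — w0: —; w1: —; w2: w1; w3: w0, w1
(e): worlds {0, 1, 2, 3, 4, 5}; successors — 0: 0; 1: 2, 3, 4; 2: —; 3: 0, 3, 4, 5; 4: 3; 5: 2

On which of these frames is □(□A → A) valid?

The schema corresponds to shift-reflexivity: ∀x ∀y (Rxy → Ryy).
(a): ✓.
(b): fails — R34 but not R44.
(c): fails — Rw0w1 but not Rw1w1.
(d): fails — Rw3w1 but not Rw1w1.
(e): fails — R34 but not R44.

(a)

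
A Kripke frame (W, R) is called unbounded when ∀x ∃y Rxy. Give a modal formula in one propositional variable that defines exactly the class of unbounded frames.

□p → ◇p

A defining formula is □p → ◇p (the D axiom).
Suppose □p→◇p is valid. At any x set V(p)=W. Then □p at x, so ◇p at x, so x has a successor.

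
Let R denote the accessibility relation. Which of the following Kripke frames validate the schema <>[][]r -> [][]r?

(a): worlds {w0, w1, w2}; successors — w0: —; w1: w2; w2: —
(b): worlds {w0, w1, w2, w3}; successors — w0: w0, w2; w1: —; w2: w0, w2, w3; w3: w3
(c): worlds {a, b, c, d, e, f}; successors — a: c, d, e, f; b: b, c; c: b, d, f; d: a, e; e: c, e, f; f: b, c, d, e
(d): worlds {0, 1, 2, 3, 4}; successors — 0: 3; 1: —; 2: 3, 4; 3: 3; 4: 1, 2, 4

(a)

This is the axiom for a generalized confluence (Geach) condition; its first-order frame correspondent is forall x forall y forall z ((xRy & x R^2 z) -> exists w (y R^2 w & z = w)).
(a): ✓.
(b): fails — w2Rw3, w2R²w0 but no w with w3R²w and w0=w.
(c): fails — aRc, aR²f but no w with cR²w and f=w.
(d): fails — 2R3, 2R²1 but no w with 3R²w and 1=w.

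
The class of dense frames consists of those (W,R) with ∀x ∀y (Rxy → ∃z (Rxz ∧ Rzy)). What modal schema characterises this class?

A defining formula is □□p → □p (the C4 axiom).

□□p → □p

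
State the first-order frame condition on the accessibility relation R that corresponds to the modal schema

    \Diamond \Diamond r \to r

\forall x \forall y (x R^2 y \to \exists w (y = w \wedge x = w))

This is a Sahlqvist (Geach-type) schema ◇^2□^0r → □^0◇^0r.
Minimal-valuation argument: fix x; take any y with xR^2y and any z with xR^0z. Set V(r) to the set of worlds R-reachable from y in exactly 0 steps. Then □^0r holds at y, so the antecedent holds at x; validity forces ◇^0r at z, giving a w with zR^0w and yR^0w.
First-order correspondent: \forall x \forall y (x R^2 y \to \exists w (y = w \wedge x = w)).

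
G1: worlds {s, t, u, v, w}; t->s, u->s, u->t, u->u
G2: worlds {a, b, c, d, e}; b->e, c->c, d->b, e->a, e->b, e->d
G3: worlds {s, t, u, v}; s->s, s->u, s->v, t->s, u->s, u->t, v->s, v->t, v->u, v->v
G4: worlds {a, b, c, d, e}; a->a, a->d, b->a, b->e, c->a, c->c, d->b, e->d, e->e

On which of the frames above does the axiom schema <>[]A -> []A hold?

none

The schema corresponds to the Euclidean property: forall x forall y forall z (Rxy & Rxz -> Ryz).
G1: fails — Rts and Rts but not Rss.
G2: fails — Rbe and Rbe but not Ree.
G3: fails — Rsu and Rsv but not Ruv.
G4: fails — Rad and Raa but not Rda.
Valid on no frame.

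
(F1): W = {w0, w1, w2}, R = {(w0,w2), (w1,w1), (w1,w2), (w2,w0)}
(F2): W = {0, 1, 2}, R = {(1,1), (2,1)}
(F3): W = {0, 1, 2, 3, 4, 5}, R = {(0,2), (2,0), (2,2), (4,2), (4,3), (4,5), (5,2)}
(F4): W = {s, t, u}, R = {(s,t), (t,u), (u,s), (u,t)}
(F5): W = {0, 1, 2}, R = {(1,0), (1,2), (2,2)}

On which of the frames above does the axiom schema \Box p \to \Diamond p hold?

This is the axiom for seriality; its first-order frame correspondent is \forall x \exists y Rxy.
(F1): condition met.
(F2): fails — world 0 has no successor.
(F3): fails — world 1 has no successor.
(F4): condition met.
(F5): fails — world 0 has no successor.

(F1), (F4)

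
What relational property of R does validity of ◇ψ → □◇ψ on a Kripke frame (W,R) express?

the Euclidean property: ∀x ∀y ∀z (Rxy ∧ Rxz → Ryz)

This is the 5 axiom.
Its frame correspondent is the Euclidean property — ∀x ∀y ∀z (Rxy ∧ Rxz → Ryz).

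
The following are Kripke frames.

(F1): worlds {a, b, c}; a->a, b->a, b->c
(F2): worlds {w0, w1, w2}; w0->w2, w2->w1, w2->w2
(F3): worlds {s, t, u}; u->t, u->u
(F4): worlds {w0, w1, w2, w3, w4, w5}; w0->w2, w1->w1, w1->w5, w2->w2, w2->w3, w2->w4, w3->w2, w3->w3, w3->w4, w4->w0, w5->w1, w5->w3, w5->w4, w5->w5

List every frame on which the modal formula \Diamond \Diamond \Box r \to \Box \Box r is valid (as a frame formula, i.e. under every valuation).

(F1)

This is the axiom for a generalized confluence (Geach) condition; its first-order frame correspondent is \forall x \forall y \forall z ((x R^2 y \wedge x R^2 z) \to \exists w (yRw \wedge z = w)).
(F1): satisfies the condition.
(F2): fails — w0R²w1, w0R²w1 but no w with w1Rw and w1=w.
(F3): fails — uR²t, uR²t but no w with tRw and t=w.
(F4): fails — w0R²w4, w0R²w2 but no w with w4Rw and w2=w.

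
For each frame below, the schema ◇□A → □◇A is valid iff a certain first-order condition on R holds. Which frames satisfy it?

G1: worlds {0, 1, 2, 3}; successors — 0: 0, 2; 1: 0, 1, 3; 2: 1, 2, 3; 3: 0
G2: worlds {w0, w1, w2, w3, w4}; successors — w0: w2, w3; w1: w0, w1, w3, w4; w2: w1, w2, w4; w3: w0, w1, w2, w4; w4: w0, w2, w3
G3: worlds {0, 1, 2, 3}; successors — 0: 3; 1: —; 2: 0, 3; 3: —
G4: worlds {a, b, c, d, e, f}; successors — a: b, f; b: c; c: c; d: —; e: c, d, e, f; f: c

This is the axiom for convergence; its first-order frame correspondent is ∀x ∀y ∀z (Rxy ∧ Rxz → ∃w (Ryw ∧ Rzw)).
G1: fails — R23 and R22 but 3 and 2 have no common successor.
G2: holds.
G3: fails — R03 and R03 but 3 and 3 have no common successor.
G4: fails — Ree and Red but e and d have no common successor.
Valid on: G2.

G2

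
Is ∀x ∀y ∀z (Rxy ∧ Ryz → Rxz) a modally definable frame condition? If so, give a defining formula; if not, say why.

This is a Sahlqvist condition; the 4 axiom □p → □□p defines it.
Suppose □p→□□p is valid. Take Rxy, Ryz and set V(p)={w : Rxw}. Then □p at x, so □□p at x, so □p at y, so p at z, i.e. Rxz.

Yes, by □p → □□p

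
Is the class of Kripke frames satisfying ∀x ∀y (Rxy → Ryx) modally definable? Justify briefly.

The condition is symmetry. A defining modal formula is r → □◇r.
Suppose r→□◇r is valid. Take Rxy and set V(r)={x}. Then r at x, so □◇r at x, so ◇r at y, so some z with Ryz has r; z=x, i.e. Ryx.

Definable; r → □◇r defines it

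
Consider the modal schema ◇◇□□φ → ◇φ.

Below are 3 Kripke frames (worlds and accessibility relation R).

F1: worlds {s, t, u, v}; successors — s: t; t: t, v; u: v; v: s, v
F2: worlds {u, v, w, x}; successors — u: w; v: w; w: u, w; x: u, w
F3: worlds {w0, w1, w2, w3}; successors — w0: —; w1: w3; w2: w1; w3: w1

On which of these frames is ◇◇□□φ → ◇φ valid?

The schema corresponds to a generalized confluence (Geach) condition: ∀x ∀y (xR²y → ∃w (yR²w ∧ xRw)).
F1: satisfies the condition.
F2: satisfies the condition.
F3: fails — w1R²w1 but no w with w1R²w and w1Rw.

F1, F2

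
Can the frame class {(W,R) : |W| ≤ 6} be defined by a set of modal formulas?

No

Any modally definable frame class is closed under disjoint unions.
Any modal formula valid on each of 7 disjoint one-world frames is valid on their disjoint union (validity is preserved under disjoint unions). Each one-world frame has |W|=1≤6, but the union has |W|=7.
So the class is not modally definable.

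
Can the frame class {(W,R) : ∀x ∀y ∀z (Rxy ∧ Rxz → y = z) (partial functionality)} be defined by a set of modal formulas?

Yes, by ◇q → □q

Yes: it is partial functionality, defined by the CD schema ◇q → □q.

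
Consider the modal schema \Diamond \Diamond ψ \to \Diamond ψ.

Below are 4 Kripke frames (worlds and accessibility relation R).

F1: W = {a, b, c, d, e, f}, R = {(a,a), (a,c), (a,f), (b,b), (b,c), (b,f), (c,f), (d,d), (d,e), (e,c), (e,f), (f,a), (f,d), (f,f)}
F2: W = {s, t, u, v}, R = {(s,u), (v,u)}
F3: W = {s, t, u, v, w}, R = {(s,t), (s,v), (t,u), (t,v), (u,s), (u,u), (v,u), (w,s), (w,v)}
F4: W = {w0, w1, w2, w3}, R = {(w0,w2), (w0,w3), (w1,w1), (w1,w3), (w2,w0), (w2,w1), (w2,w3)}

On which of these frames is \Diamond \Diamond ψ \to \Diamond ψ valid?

F2

Frame correspondent (Sahlqvist): \forall x \forall y \forall z (Rxy \wedge Ryz \to Rxz) — i.e. transitivity.
F1: fails — Rde and Rec but not Rdc.
F2: condition met.
F3: fails — Rus and Rsv but not Ruv.
F4: fails — Rw0w2 and Rw2w1 but not Rw0w1.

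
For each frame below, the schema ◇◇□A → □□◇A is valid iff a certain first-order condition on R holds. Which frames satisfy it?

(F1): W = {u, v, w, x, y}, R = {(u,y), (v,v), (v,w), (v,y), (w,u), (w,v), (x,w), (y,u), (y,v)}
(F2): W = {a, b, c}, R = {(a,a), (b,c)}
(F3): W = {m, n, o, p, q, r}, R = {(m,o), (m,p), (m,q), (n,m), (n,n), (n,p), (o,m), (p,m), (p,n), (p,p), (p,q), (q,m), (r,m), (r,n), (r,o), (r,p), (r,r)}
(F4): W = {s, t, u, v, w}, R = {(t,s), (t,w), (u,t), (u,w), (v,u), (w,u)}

(F2)

The schema corresponds to a generalized confluence (Geach) condition: ∀x ∀y ∀z ((xR²y ∧ xR²z) → ∃w (yRw ∧ zRw)).
(F1): fails — vR²u, vR²w but no t with uRt and wRt.
(F2): ✓.
(F3): fails — mR²m, mR²q but no w with mRw and qRw.
(F4): fails — uR²s, uR²s but no w* with sRw* and sRw*.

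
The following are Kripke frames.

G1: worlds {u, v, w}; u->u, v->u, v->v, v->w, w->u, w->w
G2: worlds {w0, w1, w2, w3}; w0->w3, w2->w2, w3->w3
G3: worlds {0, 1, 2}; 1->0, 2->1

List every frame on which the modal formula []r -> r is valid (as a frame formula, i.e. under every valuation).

The schema corresponds to reflexivity: forall x Rxx.
G1: holds.
G2: fails — world w0 does not see itself.
G3: fails — world 0 does not see itself.
Valid on: G1.

G1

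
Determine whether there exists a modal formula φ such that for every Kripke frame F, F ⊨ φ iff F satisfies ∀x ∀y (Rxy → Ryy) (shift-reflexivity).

Definable; □(□p → p) defines it

This is a Sahlqvist condition; the T□ axiom □(□p → p) defines it.
Suppose □(□p→p) is valid. Take Rxy and set V(p)={w : Ryw}. Then at y, □p holds; since □(□p→p) at x, □p→p at y, so p at y, i.e. Ryy.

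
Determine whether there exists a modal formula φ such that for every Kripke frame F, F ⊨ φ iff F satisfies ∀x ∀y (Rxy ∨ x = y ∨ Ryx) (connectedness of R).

Not definable by any modal formula

Modal frame validity is preserved under disjoint unions.
Take 3 disjoint single-world reflexive frames: each is trivially connected, but their disjoint union has 3 worlds with no edge between distinct components, so it is not connected.
Hence connectedness of R is not modally definable.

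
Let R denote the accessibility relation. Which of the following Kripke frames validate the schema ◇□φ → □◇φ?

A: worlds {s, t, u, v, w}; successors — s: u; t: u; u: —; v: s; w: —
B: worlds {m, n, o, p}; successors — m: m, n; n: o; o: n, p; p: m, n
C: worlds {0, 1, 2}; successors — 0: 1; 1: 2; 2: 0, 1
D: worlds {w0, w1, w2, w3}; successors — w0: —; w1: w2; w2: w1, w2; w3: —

The schema corresponds to convergence: ∀x ∀y ∀z (Rxy ∧ Rxz → ∃w (Ryw ∧ Rzw)).
A: fails — Rsu and Rsu but u and u have no common successor.
B: fails — Rmm and Rmn but m and n have no common successor.
C: fails — R20 and R21 but 0 and 1 have no common successor.
D: condition met.

D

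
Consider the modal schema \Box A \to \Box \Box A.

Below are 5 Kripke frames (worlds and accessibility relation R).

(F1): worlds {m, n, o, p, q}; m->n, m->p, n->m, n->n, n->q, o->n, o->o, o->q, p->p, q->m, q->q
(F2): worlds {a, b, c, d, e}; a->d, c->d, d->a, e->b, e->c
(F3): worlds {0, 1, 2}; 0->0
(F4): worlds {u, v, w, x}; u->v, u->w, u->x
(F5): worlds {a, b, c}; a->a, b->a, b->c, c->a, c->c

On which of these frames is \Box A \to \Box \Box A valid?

(F3), (F4), (F5)

Frame correspondent (Sahlqvist): \forall x \forall y \forall z (Rxy \wedge Ryz \to Rxz) — i.e. transitivity.
(F1): fails — Ron and Rnm but not Rom.
(F2): fails — Rcd and Rda but not Rca.
(F3): ✓.
(F4): ✓.
(F5): ✓.
Valid on: (F3), (F4), (F5).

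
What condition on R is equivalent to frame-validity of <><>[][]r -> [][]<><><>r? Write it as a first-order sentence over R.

This is a Sahlqvist (Geach-type) schema ◇^2□^2r → □^2◇^3r.
First-order correspondent: forall x forall y forall z ((x R^2 y & x R^2 z) -> exists w (y R^2 w & z R^3 w)).

forall x forall y forall z ((x R^2 y & x R^2 z) -> exists w (y R^2 w & z R^3 w))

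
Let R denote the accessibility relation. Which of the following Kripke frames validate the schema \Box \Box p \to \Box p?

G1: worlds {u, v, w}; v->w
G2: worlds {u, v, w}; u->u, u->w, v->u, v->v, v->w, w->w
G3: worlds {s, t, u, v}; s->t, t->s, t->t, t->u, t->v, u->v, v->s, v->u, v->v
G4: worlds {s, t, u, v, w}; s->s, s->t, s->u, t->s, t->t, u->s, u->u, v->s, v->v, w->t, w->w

This is the axiom for density; its first-order frame correspondent is \forall x \forall y (Rxy \to \exists z (Rxz \wedge Rzy)).
G1: fails — Rvw but no z with Rvz and Rzw.
G2: ✓.
G3: ✓.
G4: ✓.
Valid on: G2, G3, G4.

G2, G3, G4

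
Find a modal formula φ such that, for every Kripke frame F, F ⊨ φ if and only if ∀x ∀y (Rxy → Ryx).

The condition is symmetry. The B schema q → □◇q defines it.
Suppose q→□◇q is valid. Take Rxy and set V(q)={x}. Then q at x, so □◇q at x, so ◇q at y, so some z with Ryz has q; z=x, i.e. Ryx.

q → □◇q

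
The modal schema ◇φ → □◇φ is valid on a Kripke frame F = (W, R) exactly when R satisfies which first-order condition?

Suppose ◇φ→□◇φ is valid. Take Rxy, Rxz and set V(φ)={y}. Then ◇φ at x, so □◇φ at x, so ◇φ at z, so some w with Rzw has φ; w=y, i.e. Rzy. By symmetry of the argument, Ryz.

the Euclidean property: ∀x ∀y ∀z (Rxy ∧ Rxz → Ryz)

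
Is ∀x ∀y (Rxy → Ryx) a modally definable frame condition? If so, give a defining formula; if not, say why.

Yes, by p → □◇p

The condition is symmetry. A defining modal formula is p → □◇p.
Suppose p→□◇p is valid. Take Rxy and set V(p)={x}. Then p at x, so □◇p at x, so ◇p at y, so some z with Ryz has p; z=x, i.e. Ryx.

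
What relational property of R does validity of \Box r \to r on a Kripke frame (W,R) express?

This is the T axiom.
It corresponds to reflexivity: \forall x Rxx.

reflexivity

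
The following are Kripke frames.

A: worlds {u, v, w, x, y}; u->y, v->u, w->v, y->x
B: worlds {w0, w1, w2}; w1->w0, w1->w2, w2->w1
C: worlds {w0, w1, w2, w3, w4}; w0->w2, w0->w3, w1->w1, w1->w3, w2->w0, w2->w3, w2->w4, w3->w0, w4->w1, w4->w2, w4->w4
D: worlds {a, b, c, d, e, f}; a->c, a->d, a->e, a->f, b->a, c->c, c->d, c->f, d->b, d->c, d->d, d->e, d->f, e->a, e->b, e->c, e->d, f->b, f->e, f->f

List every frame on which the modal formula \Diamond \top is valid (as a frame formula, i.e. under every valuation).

C, D

The schema corresponds to seriality: \forall x \exists y Rxy.
A: fails — world x has no successor.
B: fails — world w0 has no successor.
C: ✓.
D: ✓.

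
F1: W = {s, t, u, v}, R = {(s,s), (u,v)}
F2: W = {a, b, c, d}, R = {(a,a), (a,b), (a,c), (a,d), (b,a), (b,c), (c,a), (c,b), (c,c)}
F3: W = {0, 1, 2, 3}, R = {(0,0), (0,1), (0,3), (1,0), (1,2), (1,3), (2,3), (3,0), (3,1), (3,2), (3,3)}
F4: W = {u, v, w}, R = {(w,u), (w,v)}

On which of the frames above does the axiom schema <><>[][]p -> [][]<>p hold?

F1, F3, F4

The schema corresponds to a generalized confluence (Geach) condition: forall x forall y forall z ((x R^2 y & x R^2 z) -> exists w (y R^2 w & zRw)).
F1: holds.
F2: fails — aR²a, aR²d but no w with aR²w and dRw.
F3: holds.
F4: holds.
Valid on: F1, F3, F4.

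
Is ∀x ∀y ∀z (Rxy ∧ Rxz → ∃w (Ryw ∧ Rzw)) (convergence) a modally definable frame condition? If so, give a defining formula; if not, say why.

Yes — defined by ◇□r → □◇r

Yes: it is convergence, defined by the .2 schema ◇□r → □◇r.
Suppose ◇□r→□◇r is valid. Take Rxy, Rxz and set V(r)={w : Ryw}. Then □r at y so ◇□r at x, so □◇r at x, so ◇r at z, giving w with Rzw and Ryw.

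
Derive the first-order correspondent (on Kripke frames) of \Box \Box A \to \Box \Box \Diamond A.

This is a Sahlqvist (Geach-type) schema ◇^0□^2A → □^2◇^1A.
First-order correspondent: \forall x \forall z (x R^2 z \to \exists w (x R^2 w \wedge zRw)).

\forall x \forall z (x R^2 z \to \exists w (x R^2 w \wedge zRw))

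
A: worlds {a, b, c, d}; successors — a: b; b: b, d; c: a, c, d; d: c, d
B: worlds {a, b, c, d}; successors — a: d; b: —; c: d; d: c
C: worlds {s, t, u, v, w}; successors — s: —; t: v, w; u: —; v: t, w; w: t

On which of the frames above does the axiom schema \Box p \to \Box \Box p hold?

none

The schema corresponds to transitivity: \forall x \forall y \forall z (Rxy \wedge Ryz \to Rxz).
A: fails — Rdc and Rca but not Rda.
B: fails — Rad and Rdc but not Rac.
C: fails — Rwt and Rtv but not Rwv.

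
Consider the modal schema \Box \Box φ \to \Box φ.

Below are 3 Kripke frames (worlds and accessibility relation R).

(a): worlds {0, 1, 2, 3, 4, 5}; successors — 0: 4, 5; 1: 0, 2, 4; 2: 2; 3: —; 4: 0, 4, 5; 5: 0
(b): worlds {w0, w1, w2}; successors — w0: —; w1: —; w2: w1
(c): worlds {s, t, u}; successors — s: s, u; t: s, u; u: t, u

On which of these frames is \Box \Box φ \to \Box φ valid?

(c)

The schema corresponds to density: \forall x \forall y (Rxy \to \exists z (Rxz \wedge Rzy)).
(a): fails — R50 but no z with R5z and Rz0.
(b): fails — Rw2w1 but no z with Rw2z and Rzw1.
(c): holds.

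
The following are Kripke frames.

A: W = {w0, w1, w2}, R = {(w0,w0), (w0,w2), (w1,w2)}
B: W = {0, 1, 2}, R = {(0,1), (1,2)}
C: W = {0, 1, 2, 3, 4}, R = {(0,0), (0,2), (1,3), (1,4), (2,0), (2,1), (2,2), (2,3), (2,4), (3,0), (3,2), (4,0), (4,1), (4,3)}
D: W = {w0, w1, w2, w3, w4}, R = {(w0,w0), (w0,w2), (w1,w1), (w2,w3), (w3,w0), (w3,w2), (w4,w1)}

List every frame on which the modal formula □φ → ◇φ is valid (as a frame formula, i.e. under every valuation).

C, D

This is the axiom for seriality; its first-order frame correspondent is ∀x ∃y Rxy.
A: fails — world w2 has no successor.
B: fails — world 2 has no successor.
C: holds.
D: holds.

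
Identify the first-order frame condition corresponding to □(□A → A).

Shift-reflexivity

Suppose □(□A→A) is valid. Take Rxy and set V(A)={w : Ryw}. Then at y, □A holds; since □(□A→A) at x, □A→A at y, so A at y, i.e. Ryy.
Conversely, any frame satisfying ∀x ∀y (Rxy → Ryy) validates the schema.
So the correspondent is shift-reflexivity.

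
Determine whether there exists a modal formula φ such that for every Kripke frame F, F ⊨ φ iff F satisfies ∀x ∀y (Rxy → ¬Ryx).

Not modally definable

If a class were modally definable it would be closed under surjective bounded morphisms (Goldblatt–Thomason).
The 3-cycle (worlds 0,1,2 with 0→1→2→0) is asymmetric. Mapping every world to a single reflexive point • is a surjective bounded morphism, and the reflexive point is not asymmetric (R•• but asymmetry requires ¬R••).
Hence asymmetry is not modally definable.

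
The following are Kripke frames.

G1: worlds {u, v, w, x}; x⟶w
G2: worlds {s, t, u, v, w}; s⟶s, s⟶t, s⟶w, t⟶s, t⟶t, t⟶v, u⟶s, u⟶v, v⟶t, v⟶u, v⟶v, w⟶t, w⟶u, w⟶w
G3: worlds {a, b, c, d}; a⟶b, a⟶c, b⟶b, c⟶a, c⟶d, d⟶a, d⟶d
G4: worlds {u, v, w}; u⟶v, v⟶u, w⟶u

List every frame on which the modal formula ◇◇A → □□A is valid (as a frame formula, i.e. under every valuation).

G1, G4

Frame correspondent (Sahlqvist): ∀x ∀y ∀z ((xR²y ∧ xR²z) → ∃w (y = w ∧ z = w)) — i.e. a generalized confluence (Geach) condition.
G1: condition met.
G2: fails — sR²s, sR²t but s ≠ t.
G3: fails — aR²a, aR²b but a ≠ b.
G4: condition met.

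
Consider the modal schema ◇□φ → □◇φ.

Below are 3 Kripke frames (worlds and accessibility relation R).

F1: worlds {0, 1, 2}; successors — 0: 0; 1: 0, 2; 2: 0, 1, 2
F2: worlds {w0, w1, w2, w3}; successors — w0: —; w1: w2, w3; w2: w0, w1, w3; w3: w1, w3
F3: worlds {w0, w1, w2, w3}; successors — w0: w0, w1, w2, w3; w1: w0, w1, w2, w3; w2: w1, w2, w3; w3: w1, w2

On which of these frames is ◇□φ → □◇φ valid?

F1, F3

This is the axiom for convergence; its first-order frame correspondent is ∀x ∀y ∀z (Rxy ∧ Rxz → ∃w (Ryw ∧ Rzw)).
F1: condition met.
F2: fails — Rw2w1 and Rw2w0 but w1 and w0 have no common successor.
F3: condition met.
Valid on: F1, F3.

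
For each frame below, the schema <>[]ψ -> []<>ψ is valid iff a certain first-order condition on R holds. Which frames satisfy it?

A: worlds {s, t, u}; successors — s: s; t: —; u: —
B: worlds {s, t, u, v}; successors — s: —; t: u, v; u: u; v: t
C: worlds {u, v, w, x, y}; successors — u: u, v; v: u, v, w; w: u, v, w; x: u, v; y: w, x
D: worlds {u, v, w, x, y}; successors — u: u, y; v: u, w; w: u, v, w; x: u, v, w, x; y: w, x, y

Frame correspondent (Sahlqvist): forall x forall y forall z (Rxy & Rxz -> exists w (Ryw & Rzw)) — i.e. convergence.
A: condition met.
B: fails — Rtu and Rtv but u and v have no common successor.
C: condition met.
D: condition met.

A, C, D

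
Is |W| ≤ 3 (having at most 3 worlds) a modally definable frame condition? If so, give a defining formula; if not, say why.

No — not modally definable

Any modally definable frame class is closed under disjoint unions.
Any modal formula valid on each of 4 disjoint one-world frames is valid on their disjoint union (validity is preserved under disjoint unions). Each one-world frame has |W|=1≤3, but the union has |W|=4.
So the class is not modally definable.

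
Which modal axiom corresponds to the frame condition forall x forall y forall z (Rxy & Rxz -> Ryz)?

The condition is the Euclidean property. The 5 schema ◇q → □◇q defines it.
Suppose ◇q→□◇q is valid. Take Rxy, Rxz and set V(q)={y}. Then ◇q at x, so □◇q at x, so ◇q at z, so some w with Rzw has q; w=y, i.e. Rzy. By symmetry of the argument, Ryz.

◇q → □◇q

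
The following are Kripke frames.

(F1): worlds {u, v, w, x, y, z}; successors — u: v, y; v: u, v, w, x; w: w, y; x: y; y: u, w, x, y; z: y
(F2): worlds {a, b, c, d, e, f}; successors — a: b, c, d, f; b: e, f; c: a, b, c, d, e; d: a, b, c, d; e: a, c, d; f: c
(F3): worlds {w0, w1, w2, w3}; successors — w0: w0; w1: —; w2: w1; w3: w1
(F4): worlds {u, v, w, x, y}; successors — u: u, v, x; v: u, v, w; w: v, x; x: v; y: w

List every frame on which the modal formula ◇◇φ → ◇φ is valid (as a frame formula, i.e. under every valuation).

This is the axiom for transitivity; its first-order frame correspondent is ∀x ∀y ∀z (Rxy ∧ Ryz → Rxz).
(F1): fails — Ruv and Rvw but not Ruw.
(F2): fails — Rab and Rbe but not Rae.
(F3): holds.
(F4): fails — Ruv and Rvw but not Ruw.

(F3)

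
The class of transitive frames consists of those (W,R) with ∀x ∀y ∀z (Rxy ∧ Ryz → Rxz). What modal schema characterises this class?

A defining formula is □ψ → □□ψ (the 4 axiom).
Suppose □ψ→□□ψ is valid. Take Rxy, Ryz and set V(ψ)={w : Rxw}. Then □ψ at x, so □□ψ at x, so □ψ at y, so ψ at z, i.e. Rxz.

□ψ → □□ψ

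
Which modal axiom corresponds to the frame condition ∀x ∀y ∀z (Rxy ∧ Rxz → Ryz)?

◇r → □◇r

The condition is the Euclidean property. The 5 schema ◇r → □◇r defines it.
Suppose ◇r→□◇r is valid. Take Rxy, Rxz and set V(r)={y}. Then ◇r at x, so □◇r at x, so ◇r at z, so some w with Rzw has r; w=y, i.e. Rzy. By symmetry of the argument, Ryz.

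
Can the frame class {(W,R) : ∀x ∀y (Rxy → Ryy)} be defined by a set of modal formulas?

Yes, by □(□p → p)

Yes: it is shift-reflexivity, defined by the T□ schema □(□p → p).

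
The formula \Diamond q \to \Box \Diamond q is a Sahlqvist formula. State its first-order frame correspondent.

Suppose ◇q→□◇q is valid. Take Rxy, Rxz and set V(q)={y}. Then ◇q at x, so □◇q at x, so ◇q at z, so some w with Rzw has q; w=y, i.e. Rzy. By symmetry of the argument, Ryz.
Conversely, any frame satisfying \forall x \forall y \forall z (Rxy \wedge Rxz \to Ryz) validates the schema.
So the correspondent is the Euclidean property.

The Euclidean property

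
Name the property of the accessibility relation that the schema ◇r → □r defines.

Suppose ◇r→□r is valid. Take Rxy, Rxz and set V(r)={y}. Then ◇r at x, so □r at x, so r at z, i.e. z=y.

partial functionality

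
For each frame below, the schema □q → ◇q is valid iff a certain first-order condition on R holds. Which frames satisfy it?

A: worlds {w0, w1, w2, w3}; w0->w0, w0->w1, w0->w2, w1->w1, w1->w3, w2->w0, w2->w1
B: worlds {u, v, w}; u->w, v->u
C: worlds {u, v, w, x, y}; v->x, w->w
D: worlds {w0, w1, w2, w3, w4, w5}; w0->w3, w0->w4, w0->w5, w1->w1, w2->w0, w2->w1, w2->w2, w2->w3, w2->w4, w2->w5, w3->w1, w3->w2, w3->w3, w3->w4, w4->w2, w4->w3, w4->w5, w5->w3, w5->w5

D

Frame correspondent (Sahlqvist): ∀x ∃y Rxy — i.e. seriality.
A: fails — world w3 has no successor.
B: fails — world w has no successor.
C: fails — world u has no successor.
D: condition met.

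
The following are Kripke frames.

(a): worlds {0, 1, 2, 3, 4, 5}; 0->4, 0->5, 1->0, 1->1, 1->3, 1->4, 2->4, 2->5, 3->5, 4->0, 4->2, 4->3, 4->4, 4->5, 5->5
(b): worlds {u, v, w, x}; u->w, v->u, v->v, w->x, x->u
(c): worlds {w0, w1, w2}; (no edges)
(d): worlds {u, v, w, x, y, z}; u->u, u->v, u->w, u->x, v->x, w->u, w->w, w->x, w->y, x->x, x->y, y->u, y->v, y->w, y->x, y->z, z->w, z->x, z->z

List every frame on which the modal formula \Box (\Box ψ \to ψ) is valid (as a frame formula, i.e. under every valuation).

The schema corresponds to shift-reflexivity: \forall x \forall y (Rxy \to Ryy).
(a): fails — R10 but not R00.
(b): fails — Ruw but not Rww.
(c): ✓.
(d): fails — Ruv but not Rvv.

(c)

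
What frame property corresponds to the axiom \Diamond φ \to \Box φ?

partial functionality: \forall x \forall y \forall z (Rxy \wedge Rxz \to y = z)

Suppose ◇φ→□φ is valid. Take Rxy, Rxz and set V(φ)={y}. Then ◇φ at x, so □φ at x, so φ at z, i.e. z=y.
Conversely, any frame satisfying \forall x \forall y \forall z (Rxy \wedge Rxz \to y = z) validates the schema.
Frame condition: \forall x \forall y \forall z (Rxy \wedge Rxz \to y = z).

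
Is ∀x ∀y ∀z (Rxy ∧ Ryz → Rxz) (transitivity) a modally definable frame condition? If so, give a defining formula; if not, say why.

The condition is transitivity. A defining modal formula is □p → □□p.
Suppose □p→□□p is valid. Take Rxy, Ryz and set V(p)={w : Rxw}. Then □p at x, so □□p at x, so □p at y, so p at z, i.e. Rxz.

Yes, by □p → □□p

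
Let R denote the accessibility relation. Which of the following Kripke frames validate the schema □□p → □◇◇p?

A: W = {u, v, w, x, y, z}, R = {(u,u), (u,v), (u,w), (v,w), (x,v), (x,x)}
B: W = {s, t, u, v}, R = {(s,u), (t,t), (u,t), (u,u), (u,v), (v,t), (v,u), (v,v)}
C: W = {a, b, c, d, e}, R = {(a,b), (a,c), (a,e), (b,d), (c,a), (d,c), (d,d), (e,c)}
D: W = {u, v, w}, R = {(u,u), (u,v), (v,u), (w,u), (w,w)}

This is the axiom for a generalized confluence (Geach) condition; its first-order frame correspondent is ∀x ∀z (xRz → ∃w (xR²w ∧ zR²w)).
A: fails — uRv but no t with uR²t and vR²t.
B: ✓.
C: fails — eRc but no w with eR²w and cR²w.
D: ✓.
Valid on: B, D.

B, D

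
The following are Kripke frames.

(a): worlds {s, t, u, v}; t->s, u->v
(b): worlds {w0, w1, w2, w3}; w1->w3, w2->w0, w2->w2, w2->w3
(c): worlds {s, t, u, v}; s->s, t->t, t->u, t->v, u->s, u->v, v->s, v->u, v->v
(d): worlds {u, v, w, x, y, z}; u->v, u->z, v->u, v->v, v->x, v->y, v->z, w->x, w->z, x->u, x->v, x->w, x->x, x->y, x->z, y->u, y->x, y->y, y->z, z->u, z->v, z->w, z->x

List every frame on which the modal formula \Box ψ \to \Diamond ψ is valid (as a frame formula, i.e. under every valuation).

(c), (d)

The schema corresponds to seriality: \forall x \exists y Rxy.
(a): fails — world s has no successor.
(b): fails — world w0 has no successor.
(c): satisfies the condition.
(d): satisfies the condition.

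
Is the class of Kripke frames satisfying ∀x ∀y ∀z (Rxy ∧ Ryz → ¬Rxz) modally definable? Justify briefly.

Not definable by any modal formula

If a class were modally definable it would be closed under surjective bounded morphisms (Goldblatt–Thomason).
The 3-cycle (worlds w0,w1,w2 with w0→w1→w2→w0) is intransitive. Mapping every world to a single reflexive point • is a surjective bounded morphism; the reflexive point is not intransitive (R••∧R•• but R••).
So the class is not modally definable.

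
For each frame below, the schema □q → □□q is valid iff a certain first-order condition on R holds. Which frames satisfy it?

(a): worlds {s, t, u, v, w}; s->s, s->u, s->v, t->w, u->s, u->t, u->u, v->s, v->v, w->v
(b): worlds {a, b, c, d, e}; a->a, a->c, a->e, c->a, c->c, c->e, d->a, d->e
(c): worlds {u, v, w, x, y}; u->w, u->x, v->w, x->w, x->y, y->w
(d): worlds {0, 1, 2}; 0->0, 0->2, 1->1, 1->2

(d)

The schema corresponds to transitivity: ∀x ∀y ∀z (Rxy ∧ Ryz → Rxz).
(a): fails — Rut and Rtw but not Ruw.
(b): fails — Rda and Rac but not Rdc.
(c): fails — Rux and Rxy but not Ruy.
(d): holds.
Valid on: (d).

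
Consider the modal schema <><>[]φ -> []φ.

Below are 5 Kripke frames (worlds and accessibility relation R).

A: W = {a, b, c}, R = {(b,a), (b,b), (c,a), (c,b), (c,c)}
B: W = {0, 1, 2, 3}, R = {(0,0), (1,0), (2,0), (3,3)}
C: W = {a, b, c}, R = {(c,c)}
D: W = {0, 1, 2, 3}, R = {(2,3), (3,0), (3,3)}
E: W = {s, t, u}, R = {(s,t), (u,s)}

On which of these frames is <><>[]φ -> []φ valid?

Frame correspondent (Sahlqvist): forall x forall y forall z ((x R^2 y & xRz) -> exists w (yRw & z = w)) — i.e. a generalized confluence (Geach) condition.
A: fails — bR²a, bRa but no w with aRw and a=w.
B: satisfies the condition.
C: satisfies the condition.
D: fails — 2R²0, 2R3 but no w with 0Rw and 3=w.
E: fails — uR²t, uRs but no w with tRw and s=w.

B, C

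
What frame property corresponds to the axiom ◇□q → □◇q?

Suppose ◇□q→□◇q is valid. Take Rxy, Rxz and set V(q)={w : Ryw}. Then □q at y so ◇□q at x, so □◇q at x, so ◇q at z, giving w with Rzw and Ryw.
Conversely, on a frame with convergence the schema holds at every world under every valuation.
Frame condition: ∀x ∀y ∀z (Rxy ∧ Rxz → ∃w (Ryw ∧ Rzw)).

convergence: ∀x ∀y ∀z (Rxy ∧ Rxz → ∃w (Ryw ∧ Rzw))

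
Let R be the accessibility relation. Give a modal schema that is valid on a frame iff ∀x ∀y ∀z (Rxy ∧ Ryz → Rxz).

□p → □□p

The condition is transitivity. The 4 schema □p → □□p defines it.
Suppose □p→□□p is valid. Take Rxy, Ryz and set V(p)={w : Rxw}. Then □p at x, so □□p at x, so □p at y, so p at z, i.e. Rxz.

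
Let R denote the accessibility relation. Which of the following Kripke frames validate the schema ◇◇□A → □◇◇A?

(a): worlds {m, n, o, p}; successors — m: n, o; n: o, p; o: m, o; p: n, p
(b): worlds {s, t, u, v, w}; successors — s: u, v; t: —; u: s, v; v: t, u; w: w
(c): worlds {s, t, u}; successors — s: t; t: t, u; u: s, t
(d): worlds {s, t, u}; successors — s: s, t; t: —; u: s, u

(a), (c)

The schema corresponds to a generalized confluence (Geach) condition: ∀x ∀y ∀z ((xR²y ∧ xRz) → ∃w (yRw ∧ zR²w)).
(a): condition met.
(b): fails — sR²t, sRu but no w* with tRw* and uR²w*.
(c): condition met.
(d): fails — sR²s, sRt but no w with sRw and tR²w.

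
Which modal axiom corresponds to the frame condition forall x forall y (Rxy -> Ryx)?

ψ → □◇ψ

This is symmetry; the standard corresponding axiom is B: ψ → □◇ψ.
Suppose ψ→□◇ψ is valid. Take Rxy and set V(ψ)={x}. Then ψ at x, so □◇ψ at x, so ◇ψ at y, so some z with Ryz has ψ; z=x, i.e. Ryx.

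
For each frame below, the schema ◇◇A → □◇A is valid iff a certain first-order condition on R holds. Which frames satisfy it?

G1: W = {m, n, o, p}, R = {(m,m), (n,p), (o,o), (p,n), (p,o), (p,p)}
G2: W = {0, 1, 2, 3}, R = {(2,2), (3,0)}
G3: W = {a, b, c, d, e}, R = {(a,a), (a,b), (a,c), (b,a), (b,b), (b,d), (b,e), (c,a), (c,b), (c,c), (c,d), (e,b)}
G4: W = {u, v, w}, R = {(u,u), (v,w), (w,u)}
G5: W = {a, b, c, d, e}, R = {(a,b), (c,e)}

G2, G4, G5

This is the axiom for a generalized confluence (Geach) condition; its first-order frame correspondent is ∀x ∀y ∀z ((xR²y ∧ xRz) → ∃w (y = w ∧ zRw)).
G1: fails — pR²n, pRn but no w with n=w and nRw.
G2: ✓.
G3: fails — aR²c, aRb but no w with c=w and bRw.
G4: ✓.
G5: ✓.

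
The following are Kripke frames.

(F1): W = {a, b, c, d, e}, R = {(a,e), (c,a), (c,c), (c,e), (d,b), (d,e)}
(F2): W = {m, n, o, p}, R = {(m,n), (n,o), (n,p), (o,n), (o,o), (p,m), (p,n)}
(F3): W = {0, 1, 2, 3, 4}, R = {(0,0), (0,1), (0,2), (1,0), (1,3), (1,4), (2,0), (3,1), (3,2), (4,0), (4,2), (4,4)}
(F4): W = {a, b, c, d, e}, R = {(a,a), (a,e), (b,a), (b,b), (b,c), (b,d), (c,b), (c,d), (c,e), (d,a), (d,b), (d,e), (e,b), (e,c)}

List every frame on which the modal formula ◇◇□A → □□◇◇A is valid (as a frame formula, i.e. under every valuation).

The schema corresponds to a generalized confluence (Geach) condition: ∀x ∀y ∀z ((xR²y ∧ xR²z) → ∃w (yRw ∧ zR²w)).
(F1): fails — cR²a, cR²a but no w with aRw and aR²w.
(F2): fails — nR²m, nR²m but no w with mRw and mR²w.
(F3): fails — 0R²3, 0R²3 but no w with 3Rw and 3R²w.
(F4): condition met.

(F4)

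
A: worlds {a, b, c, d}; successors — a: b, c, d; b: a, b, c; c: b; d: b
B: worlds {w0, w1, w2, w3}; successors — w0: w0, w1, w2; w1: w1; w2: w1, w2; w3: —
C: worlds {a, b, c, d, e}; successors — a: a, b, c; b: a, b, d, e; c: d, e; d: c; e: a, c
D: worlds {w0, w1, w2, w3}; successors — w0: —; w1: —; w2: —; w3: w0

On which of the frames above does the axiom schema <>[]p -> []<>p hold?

The schema corresponds to convergence: forall x forall y forall z (Rxy & Rxz -> exists w (Ryw & Rzw)).
A: ✓.
B: ✓.
C: fails — Raa and Rac but a and c have no common successor.
D: fails — Rw3w0 and Rw3w0 but w0 and w0 have no common successor.
Valid on: A, B.

A, B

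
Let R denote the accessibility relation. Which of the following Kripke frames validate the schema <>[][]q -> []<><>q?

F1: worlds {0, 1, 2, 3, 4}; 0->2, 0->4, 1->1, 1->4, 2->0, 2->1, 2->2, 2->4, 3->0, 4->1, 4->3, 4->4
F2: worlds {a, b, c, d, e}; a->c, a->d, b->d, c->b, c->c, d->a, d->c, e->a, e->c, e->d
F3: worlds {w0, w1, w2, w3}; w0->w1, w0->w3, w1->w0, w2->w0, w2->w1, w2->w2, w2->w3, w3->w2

F1, F2

The schema corresponds to a generalized confluence (Geach) condition: forall x forall y forall z ((xRy & xRz) -> exists w (y R^2 w & z R^2 w)).
F1: holds.
F2: holds.
F3: fails — w2Rw0, w2Rw1 but no w with w0R²w and w1R²w.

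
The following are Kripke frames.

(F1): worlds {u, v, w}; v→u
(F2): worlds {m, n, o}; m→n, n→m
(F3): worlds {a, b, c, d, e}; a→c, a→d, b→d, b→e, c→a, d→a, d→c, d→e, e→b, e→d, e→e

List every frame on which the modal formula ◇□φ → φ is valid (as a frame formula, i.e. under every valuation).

(F2)

The schema corresponds to symmetry: ∀x ∀y (Rxy → Ryx).
(F1): fails — Rvu but not Ruv.
(F2): holds.
(F3): fails — Rdc but not Rcd.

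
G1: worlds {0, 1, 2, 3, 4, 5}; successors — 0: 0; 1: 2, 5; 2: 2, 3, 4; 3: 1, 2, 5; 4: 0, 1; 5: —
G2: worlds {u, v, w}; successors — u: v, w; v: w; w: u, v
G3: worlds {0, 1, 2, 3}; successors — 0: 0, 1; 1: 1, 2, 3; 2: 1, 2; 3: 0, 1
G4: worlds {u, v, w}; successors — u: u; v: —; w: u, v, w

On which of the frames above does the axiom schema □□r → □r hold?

Frame correspondent (Sahlqvist): ∀x ∀y (Rxy → ∃z (Rxz ∧ Rzy)) — i.e. density.
G1: fails — R31 but no z with R3z and Rz1.
G2: fails — Rwu but no z with Rwz and Rzu.
G3: condition met.
G4: condition met.
Valid on: G3, G4.

G3, G4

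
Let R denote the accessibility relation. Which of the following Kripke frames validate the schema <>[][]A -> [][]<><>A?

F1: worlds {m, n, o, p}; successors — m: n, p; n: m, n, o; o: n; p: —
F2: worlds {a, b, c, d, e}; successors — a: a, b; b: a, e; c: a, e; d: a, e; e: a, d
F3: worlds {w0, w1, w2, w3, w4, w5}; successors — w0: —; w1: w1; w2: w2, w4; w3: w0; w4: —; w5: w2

F2

This is the axiom for a generalized confluence (Geach) condition; its first-order frame correspondent is forall x forall y forall z ((xRy & x R^2 z) -> exists w (y R^2 w & z R^2 w)).
F1: fails — mRp, mR²m but no w with pR²w and mR²w.
F2: condition met.
F3: fails — w2Rw2, w2R²w4 but no w with w2R²w and w4R²w.
Valid on: F2.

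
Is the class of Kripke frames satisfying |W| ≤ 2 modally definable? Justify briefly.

Not definable by any modal formula

Modal frame validity is preserved under disjoint unions.
Any modal formula valid on each of 3 disjoint one-world frames is valid on their disjoint union (validity is preserved under disjoint unions). Each one-world frame has |W|=1≤2, but the union has |W|=3.
So the class is not modally definable.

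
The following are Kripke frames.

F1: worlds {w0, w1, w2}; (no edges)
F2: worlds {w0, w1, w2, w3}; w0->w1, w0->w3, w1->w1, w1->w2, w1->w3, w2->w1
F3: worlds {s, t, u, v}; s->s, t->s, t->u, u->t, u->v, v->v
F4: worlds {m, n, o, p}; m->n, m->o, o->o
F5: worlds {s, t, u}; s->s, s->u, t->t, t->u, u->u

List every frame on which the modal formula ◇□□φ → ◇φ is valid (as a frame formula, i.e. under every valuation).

F1, F3, F5

Frame correspondent (Sahlqvist): ∀x ∀y (xRy → ∃w (yR²w ∧ xRw)) — i.e. a generalized confluence (Geach) condition.
F1: condition met.
F2: fails — w0Rw3 but no w with w3R²w and w0Rw.
F3: condition met.
F4: fails — mRn but no w with nR²w and mRw.
F5: condition met.
Valid on: F1, F3, F5.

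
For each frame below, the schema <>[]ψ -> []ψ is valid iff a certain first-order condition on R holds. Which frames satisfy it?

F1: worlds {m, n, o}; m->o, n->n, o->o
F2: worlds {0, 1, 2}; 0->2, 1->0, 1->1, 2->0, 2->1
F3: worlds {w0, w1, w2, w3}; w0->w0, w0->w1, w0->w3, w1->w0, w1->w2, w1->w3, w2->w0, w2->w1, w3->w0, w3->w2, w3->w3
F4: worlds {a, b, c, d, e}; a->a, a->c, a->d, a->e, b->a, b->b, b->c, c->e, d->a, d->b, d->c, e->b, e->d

Frame correspondent (Sahlqvist): forall x forall y forall z (Rxy & Rxz -> Ryz) — i.e. the Euclidean property.
F1: holds.
F2: fails — R02 and R02 but not R22.
F3: fails — Rw0w1 and Rw0w1 but not Rw1w1.
F4: fails — Rae and Rae but not Ree.
Valid on: F1.

F1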